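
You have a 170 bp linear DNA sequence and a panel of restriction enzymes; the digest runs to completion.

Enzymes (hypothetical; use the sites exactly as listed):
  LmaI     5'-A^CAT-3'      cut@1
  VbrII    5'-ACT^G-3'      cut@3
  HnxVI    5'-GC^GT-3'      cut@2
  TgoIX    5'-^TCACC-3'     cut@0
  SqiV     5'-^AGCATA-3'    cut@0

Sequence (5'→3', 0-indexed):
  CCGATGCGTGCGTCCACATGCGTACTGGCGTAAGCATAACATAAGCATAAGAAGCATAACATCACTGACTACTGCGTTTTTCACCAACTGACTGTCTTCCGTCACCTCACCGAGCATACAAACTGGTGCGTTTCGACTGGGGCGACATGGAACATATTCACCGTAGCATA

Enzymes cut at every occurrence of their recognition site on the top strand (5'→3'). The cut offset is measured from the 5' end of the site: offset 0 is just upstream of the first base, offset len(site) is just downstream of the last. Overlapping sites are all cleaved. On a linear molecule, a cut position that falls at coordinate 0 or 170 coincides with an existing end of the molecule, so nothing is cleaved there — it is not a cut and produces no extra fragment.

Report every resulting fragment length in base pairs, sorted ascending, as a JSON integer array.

Site scan:
  LmaI ACAT/1: at [15, 38, 58, 144, 151] ⇒ [16, 39, 59, 145, 152]
  VbrII ACTG/3: at [23, 63, 70, 86, 90, 121, 135] ⇒ [26, 66, 73, 89, 93, 124, 138]
  HnxVI GCGT/2: at [5, 9, 19, 27, 73, 127] ⇒ [7, 11, 21, 29, 75, 129]
  TgoIX TCACC/0: at [80, 101, 106, 157] ⇒ [80, 101, 106, 157]
  SqiV AGCATA/0: at [32, 43, 52, 112, 164] ⇒ [32, 43, 52, 112, 164]

Pooled cuts: [7, 11, 16, 21, 26, 29, 32, 39, 43, 52, 59, 66, 73, 75, 80, 89, 93, 101, 106, 112, 124, 129, 138, 145, 152, 157, 164]

Fragment lengths:
  [0,7): 7 bp
  [7,11): 4 bp
  [11,16): 5 bp
  [16,21): 5 bp
  [21,26): 5 bp
  [26,29): 3 bp
  [29,32): 3 bp
  [32,39): 7 bp
  [39,43): 4 bp
  [43,52): 9 bp
  [52,59): 7 bp
  [59,66): 7 bp
  [66,73): 7 bp
  [73,75): 2 bp
  [75,80): 5 bp
  [80,89): 9 bp
  [89,93): 4 bp
  [93,101): 8 bp
  [101,106): 5 bp
  [106,112): 6 bp
  [112,124): 12 bp
  [124,129): 5 bp
  [129,138): 9 bp
  [138,145): 7 bp
  [145,152): 7 bp
  [152,157): 5 bp
  [157,164): 7 bp
  [164,170): 6 bp

[2,3,3,4,4,4,5,5,5,5,5,5,5,6,6,7,7,7,7,7,7,7,7,8,9,9,9,12]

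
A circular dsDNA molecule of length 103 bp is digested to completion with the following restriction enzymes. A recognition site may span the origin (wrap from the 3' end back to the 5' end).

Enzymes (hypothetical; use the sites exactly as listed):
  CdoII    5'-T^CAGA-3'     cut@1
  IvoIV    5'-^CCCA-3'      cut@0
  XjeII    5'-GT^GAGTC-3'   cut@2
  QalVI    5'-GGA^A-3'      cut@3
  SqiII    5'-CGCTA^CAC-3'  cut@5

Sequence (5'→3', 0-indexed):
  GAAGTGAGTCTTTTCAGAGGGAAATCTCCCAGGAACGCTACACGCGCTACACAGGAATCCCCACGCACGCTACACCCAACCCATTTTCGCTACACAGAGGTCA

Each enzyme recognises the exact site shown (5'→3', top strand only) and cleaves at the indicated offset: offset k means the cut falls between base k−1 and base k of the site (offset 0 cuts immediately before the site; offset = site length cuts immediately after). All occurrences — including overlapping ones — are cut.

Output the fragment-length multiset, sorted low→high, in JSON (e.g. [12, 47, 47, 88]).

[2,3,5,5,6,7,7,7,8,9,9,9,13,13]

Per-enzyme occurrences:
  CdoII (TCAGA, off=1): starts [13, 100] → cuts [14, 101]
  IvoIV (CCCA, off=0): starts [27, 59, 74, 79] → cuts [27, 59, 74, 79]
  XjeII (GTGAGTC, off=2): starts [3] → cuts [5]
  QalVI (GGAA, off=3): starts [19, 31, 53] → cuts [22, 34, 56]
  SqiII (CGCTACAC, off=5): starts [35, 44, 67, 87] → cuts [40, 49, 72, 92]

All cut coordinates (distinct, sorted): [5, 14, 22, 27, 34, 40, 49, 56, 59, 72, 74, 79, 92, 101]

Fragments:
  5→14: 9 bp
  14→22: 8 bp
  22→27: 5 bp
  27→34: 7 bp
  34→40: 6 bp
  40→49: 9 bp
  49→56: 7 bp
  56→59: 3 bp
  59→72: 13 bp
  72→74: 2 bp
  74→79: 5 bp
  79→92: 13 bp
  92→101: 9 bp
  101→5 (wrap): 103-101+5 = 7 bp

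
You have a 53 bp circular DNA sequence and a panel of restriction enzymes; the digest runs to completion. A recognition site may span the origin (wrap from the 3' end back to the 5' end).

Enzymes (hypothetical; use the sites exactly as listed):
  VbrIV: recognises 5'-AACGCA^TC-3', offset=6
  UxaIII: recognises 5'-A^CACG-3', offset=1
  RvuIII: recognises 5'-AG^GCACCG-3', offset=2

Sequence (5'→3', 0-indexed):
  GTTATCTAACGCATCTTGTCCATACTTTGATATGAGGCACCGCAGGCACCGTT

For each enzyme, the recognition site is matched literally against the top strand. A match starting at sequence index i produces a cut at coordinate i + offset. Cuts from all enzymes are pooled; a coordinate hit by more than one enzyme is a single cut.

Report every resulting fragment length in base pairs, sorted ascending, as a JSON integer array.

Per-enzyme occurrences:
  VbrIV AACGCATC/6: at [7] ⇒ [13]
  UxaIII (ACACG, off=1): no sites
  RvuIII AGGCACCG/2: at [34, 43] ⇒ [36, 45]

Pooled cuts: [13, 36, 45]

Fragments:
  13→36: 23 bp
  36→45: 9 bp
  45→13 (wrap): 53-45+13 = 21 bp

[9,21,23]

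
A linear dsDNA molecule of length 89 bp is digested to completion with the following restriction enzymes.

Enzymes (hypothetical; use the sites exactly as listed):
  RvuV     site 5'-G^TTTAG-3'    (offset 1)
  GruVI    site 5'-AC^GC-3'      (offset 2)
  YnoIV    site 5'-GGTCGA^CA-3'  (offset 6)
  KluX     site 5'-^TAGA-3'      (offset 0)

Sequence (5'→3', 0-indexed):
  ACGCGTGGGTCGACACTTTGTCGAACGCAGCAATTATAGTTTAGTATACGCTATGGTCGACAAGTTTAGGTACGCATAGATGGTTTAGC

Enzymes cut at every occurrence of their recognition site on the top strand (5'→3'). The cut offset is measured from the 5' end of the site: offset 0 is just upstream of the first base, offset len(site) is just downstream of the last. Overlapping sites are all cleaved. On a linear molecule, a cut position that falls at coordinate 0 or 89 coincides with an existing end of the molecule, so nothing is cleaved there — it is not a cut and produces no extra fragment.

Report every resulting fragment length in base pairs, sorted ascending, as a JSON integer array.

Scan for sites:
  RvuV (GTTTAG, off=1): starts [38, 63, 82] → cuts [39, 64, 83]
  GruVI (ACGC, off=2): starts [0, 24, 47, 71] → cuts [2, 26, 49, 73]
  YnoIV (GGTCGACA, off=6): starts [7, 54] → cuts [13, 60]
  KluX (TAGA, off=0): starts [76] → cuts [76]

All cut coordinates (distinct, sorted): [2, 13, 26, 39, 49, 60, 64, 73, 76, 83]

Fragments:
  [0,2): 2 bp
  [2,13): 11 bp
  [13,26): 13 bp
  [26,39): 13 bp
  [39,49): 10 bp
  [49,60): 11 bp
  [60,64): 4 bp
  [64,73): 9 bp
  [73,76): 3 bp
  [76,83): 7 bp
  [83,89): 6 bp

[2,3,4,6,7,9,10,11,11,13,13]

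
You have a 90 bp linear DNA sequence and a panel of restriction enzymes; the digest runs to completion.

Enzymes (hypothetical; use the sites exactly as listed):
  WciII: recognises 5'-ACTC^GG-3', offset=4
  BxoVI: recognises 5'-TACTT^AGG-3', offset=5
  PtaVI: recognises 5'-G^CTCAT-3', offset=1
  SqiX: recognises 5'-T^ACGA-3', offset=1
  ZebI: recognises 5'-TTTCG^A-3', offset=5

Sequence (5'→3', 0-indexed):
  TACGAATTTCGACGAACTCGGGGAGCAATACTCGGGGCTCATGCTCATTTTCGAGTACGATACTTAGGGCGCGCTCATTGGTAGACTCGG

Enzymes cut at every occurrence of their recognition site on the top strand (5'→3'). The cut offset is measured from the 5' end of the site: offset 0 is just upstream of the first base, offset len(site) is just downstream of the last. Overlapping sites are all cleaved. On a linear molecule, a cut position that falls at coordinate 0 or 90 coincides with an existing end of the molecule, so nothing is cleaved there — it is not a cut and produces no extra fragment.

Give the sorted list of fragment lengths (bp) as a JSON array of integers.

[1,2,3,4,6,8,8,9,10,10,14,15]

Per-enzyme occurrences:
  WciII (ACTCGG, off=4): starts [15, 29, 84] → cuts [19, 33, 88]
  BxoVI (TACTTAGG, off=5): starts [60] → cuts [65]
  PtaVI (GCTCAT, off=1): starts [36, 42, 72] → cuts [37, 43, 73]
  SqiX (TACGA, off=1): starts [0, 55] → cuts [1, 56]
  ZebI (TTTCGA, off=5): starts [6, 48] → cuts [11, 53]

All cut coordinates (distinct, sorted): [1, 11, 19, 33, 37, 43, 53, 56, 65, 73, 88]

Fragment lengths:
  [0,1): 1 bp
  [1,11): 10 bp
  [11,19): 8 bp
  [19,33): 14 bp
  [33,37): 4 bp
  [37,43): 6 bp
  [43,53): 10 bp
  [53,56): 3 bp
  [56,65): 9 bp
  [65,73): 8 bp
  [73,88): 15 bp
  [88,90): 2 bp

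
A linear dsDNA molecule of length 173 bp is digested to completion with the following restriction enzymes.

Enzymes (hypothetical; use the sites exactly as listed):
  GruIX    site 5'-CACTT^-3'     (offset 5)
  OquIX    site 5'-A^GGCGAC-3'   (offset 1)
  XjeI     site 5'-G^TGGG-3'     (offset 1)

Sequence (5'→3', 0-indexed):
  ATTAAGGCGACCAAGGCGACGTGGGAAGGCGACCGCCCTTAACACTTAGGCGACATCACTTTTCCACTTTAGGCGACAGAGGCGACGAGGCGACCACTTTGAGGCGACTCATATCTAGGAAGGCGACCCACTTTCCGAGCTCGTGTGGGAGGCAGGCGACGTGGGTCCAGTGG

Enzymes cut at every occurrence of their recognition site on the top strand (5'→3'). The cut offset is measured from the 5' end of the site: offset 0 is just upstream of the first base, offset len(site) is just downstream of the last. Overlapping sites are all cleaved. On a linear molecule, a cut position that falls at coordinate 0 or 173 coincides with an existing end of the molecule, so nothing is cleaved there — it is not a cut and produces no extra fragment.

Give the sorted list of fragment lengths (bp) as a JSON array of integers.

[1,2,3,5,6,7,7,8,8,9,9,9,11,12,12,12,13,19,20]

Scan for sites:
  GruIX CACTT/5: at [42, 56, 64, 94, 128] ⇒ [47, 61, 69, 99, 133]
  OquIX AGGCGAC/1: at [4, 13, 26, 47, 70, 79, 87, 101, 120, 153] ⇒ [5, 14, 27, 48, 71, 80, 88, 102, 121, 154]
  XjeI GTGGG/1: at [20, 144, 160] ⇒ [21, 145, 161]

Pooled cuts: [5, 14, 21, 27, 47, 48, 61, 69, 71, 80, 88, 99, 102, 121, 133, 145, 154, 161]

Fragment lengths:
  [0,5): 5 bp
  [5,14): 9 bp
  [14,21): 7 bp
  [21,27): 6 bp
  [27,47): 20 bp
  [47,48): 1 bp
  [48,61): 13 bp
  [61,69): 8 bp
  [69,71): 2 bp
  [71,80): 9 bp
  [80,88): 8 bp
  [88,99): 11 bp
  [99,102): 3 bp
  [102,121): 19 bp
  [121,133): 12 bp
  [133,145): 12 bp
  [145,154): 9 bp
  [154,161): 7 bp
  [161,173): 12 bp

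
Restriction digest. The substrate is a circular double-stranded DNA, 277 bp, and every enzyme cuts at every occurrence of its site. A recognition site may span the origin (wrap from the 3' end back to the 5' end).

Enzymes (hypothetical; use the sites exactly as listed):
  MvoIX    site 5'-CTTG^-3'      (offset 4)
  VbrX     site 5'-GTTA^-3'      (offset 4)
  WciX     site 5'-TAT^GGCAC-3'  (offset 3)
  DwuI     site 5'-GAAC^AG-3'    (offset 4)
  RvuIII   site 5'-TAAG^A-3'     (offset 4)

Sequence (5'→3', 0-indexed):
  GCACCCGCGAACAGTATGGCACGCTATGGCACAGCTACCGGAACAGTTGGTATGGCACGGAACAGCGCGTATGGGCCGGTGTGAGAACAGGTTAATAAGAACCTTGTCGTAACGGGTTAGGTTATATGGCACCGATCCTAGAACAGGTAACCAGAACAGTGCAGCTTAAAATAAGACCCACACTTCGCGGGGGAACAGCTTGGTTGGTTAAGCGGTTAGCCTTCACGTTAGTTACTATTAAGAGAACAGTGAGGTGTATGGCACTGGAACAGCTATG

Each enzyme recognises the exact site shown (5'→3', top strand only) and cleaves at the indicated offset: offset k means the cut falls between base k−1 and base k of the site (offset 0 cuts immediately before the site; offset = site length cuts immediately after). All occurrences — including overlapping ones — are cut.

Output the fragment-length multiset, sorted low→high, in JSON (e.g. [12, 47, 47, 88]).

Scan for sites:
  MvoIX CTTG/4: at [102, 198] ⇒ [106, 202]
  VbrX GTTA/4: at [90, 115, 120, 206, 214, 226, 230] ⇒ [94, 119, 124, 210, 218, 230, 234]
  WciX TATGGCAC/3: at [14, 24, 50, 124, 256, 273] ⇒ [17, 27, 53, 127, 259, 276]
  DwuI GAACAG/4: at [8, 40, 59, 84, 140, 153, 192, 243, 266] ⇒ [12, 44, 63, 88, 144, 157, 196, 247, 270]
  RvuIII TAAGA/4: at [95, 171, 238] ⇒ [99, 175, 242]

All cut coordinates (distinct, sorted): [12, 17, 27, 44, 53, 63, 88, 94, 99, 106, 119, 124, 127, 144, 157, 175, 196, 202, 210, 218, 230, 234, 242, 247, 259, 270, 276]

Fragments:
  12→17: 5 bp
  17→27: 10 bp
  27→44: 17 bp
  44→53: 9 bp
  53→63: 10 bp
  63→88: 25 bp
  88→94: 6 bp
  94→99: 5 bp
  99→106: 7 bp
  106→119: 13 bp
  119→124: 5 bp
  124→127: 3 bp
  127→144: 17 bp
  144→157: 13 bp
  157→175: 18 bp
  175→196: 21 bp
  196→202: 6 bp
  202→210: 8 bp
  210→218: 8 bp
  218→230: 12 bp
  230→234: 4 bp
  234→242: 8 bp
  242→247: 5 bp
  247→259: 12 bp
  259→270: 11 bp
  270→276: 6 bp
  276→12 (wrap): 277-276+12 = 13 bp

[3,4,5,5,5,5,6,6,6,7,8,8,8,9,10,10,11,12,12,13,13,13,17,17,18,21,25]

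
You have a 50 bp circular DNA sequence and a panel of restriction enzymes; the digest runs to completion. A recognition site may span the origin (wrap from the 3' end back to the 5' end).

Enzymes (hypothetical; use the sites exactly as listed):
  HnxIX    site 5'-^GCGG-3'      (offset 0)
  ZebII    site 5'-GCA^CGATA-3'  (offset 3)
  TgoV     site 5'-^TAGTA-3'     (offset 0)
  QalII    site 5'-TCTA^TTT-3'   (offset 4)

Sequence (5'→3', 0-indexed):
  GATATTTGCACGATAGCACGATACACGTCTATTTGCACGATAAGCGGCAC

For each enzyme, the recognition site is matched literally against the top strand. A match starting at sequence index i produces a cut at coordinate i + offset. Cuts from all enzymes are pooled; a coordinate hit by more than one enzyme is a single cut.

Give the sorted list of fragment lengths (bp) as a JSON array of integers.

Site scan:
  HnxIX (GCGG, off=0): starts [43] → cuts [43]
  ZebII (GCACGATA, off=3): starts [7, 15, 34, 46] → cuts [10, 18, 37, 49]
  TgoV (TAGTA, off=0): no sites
  QalII (TCTATTT, off=4): starts [27] → cuts [31]

All cut coordinates (distinct, sorted): [10, 18, 31, 37, 43, 49]

Fragments:
  10→18: 8 bp
  18→31: 13 bp
  31→37: 6 bp
  37→43: 6 bp
  43→49: 6 bp
  49→10 (wrap): 50-49+10 = 11 bp

[6,6,6,8,11,13]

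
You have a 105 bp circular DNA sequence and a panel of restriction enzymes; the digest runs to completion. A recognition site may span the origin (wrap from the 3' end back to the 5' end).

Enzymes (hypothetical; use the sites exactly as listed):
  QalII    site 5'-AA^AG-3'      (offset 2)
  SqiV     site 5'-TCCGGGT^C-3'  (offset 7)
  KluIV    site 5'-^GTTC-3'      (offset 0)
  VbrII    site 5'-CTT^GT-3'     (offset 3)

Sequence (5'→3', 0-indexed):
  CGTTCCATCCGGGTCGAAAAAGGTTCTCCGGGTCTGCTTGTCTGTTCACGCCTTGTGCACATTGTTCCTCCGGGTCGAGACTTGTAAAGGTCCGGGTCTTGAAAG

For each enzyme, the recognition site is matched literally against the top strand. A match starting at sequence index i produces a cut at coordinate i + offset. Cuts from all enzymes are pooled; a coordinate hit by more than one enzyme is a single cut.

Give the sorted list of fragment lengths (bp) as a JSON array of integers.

[2,3,4,4,6,6,6,8,9,10,11,11,12,13]

Site scan:
  QalII (AAAG, off=2): starts [18, 85, 101] → cuts [20, 87, 103]
  SqiV (TCCGGGTC, off=7): starts [7, 26, 68, 90] → cuts [14, 33, 75, 97]
  KluIV (GTTC, off=0): starts [1, 22, 43, 63] → cuts [1, 22, 43, 63]
  VbrII (CTTGT, off=3): starts [36, 51, 80] → cuts [39, 54, 83]

All cut coordinates (distinct, sorted): [1, 14, 20, 22, 33, 39, 43, 54, 63, 75, 83, 87, 97, 103]

Fragment lengths:
  1→14: 13 bp
  14→20: 6 bp
  20→22: 2 bp
  22→33: 11 bp
  33→39: 6 bp
  39→43: 4 bp
  43→54: 11 bp
  54→63: 9 bp
  63→75: 12 bp
  75→83: 8 bp
  83→87: 4 bp
  87→97: 10 bp
  97→103: 6 bp
  103→1 (wrap): 105-103+1 = 3 bp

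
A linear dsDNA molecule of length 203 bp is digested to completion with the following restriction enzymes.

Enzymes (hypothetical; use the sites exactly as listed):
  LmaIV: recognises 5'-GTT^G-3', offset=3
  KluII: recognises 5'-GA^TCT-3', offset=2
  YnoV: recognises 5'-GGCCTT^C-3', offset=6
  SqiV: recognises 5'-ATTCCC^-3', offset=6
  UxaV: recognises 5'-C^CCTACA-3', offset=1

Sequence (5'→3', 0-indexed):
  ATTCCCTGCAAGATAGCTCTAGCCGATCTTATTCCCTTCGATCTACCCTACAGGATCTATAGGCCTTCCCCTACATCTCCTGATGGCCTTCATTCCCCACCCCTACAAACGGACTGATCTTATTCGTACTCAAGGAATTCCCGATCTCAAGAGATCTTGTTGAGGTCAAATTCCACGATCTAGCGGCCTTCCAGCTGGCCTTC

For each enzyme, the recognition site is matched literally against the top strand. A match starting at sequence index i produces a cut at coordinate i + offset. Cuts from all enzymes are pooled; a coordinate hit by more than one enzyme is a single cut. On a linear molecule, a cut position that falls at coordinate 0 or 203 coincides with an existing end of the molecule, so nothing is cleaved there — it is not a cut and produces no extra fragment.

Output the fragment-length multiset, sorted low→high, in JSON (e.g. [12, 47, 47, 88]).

Per-enzyme occurrences:
  LmaIV (GTTG, off=3): starts [158] → cuts [161]
  KluII (GATCT, off=2): starts [24, 39, 53, 115, 142, 152, 176] → cuts [26, 41, 55, 117, 144, 154, 178]
  YnoV (GGCCTTC, off=6): starts [61, 84, 184, 196] → cuts [67, 90, 190, 202]
  SqiV (ATTCCC, off=6): starts [0, 30, 91, 136] → cuts [6, 36, 97, 142]
  UxaV (CCCTACA, off=1): starts [45, 68, 100] → cuts [46, 69, 101]

All cut coordinates (distinct, sorted): [6, 26, 36, 41, 46, 55, 67, 69, 90, 97, 101, 117, 142, 144, 154, 161, 178, 190, 202]

Fragments:
  [0,6): 6 bp
  [6,26): 20 bp
  [26,36): 10 bp
  [36,41): 5 bp
  [41,46): 5 bp
  [46,55): 9 bp
  [55,67): 12 bp
  [67,69): 2 bp
  [69,90): 21 bp
  [90,97): 7 bp
  [97,101): 4 bp
  [101,117): 16 bp
  [117,142): 25 bp
  [142,144): 2 bp
  [144,154): 10 bp
  [154,161): 7 bp
  [161,178): 17 bp
  [178,190): 12 bp
  [190,202): 12 bp
  [202,203): 1 bp

[1,2,2,4,5,5,6,7,7,9,10,10,12,12,12,16,17,20,21,25]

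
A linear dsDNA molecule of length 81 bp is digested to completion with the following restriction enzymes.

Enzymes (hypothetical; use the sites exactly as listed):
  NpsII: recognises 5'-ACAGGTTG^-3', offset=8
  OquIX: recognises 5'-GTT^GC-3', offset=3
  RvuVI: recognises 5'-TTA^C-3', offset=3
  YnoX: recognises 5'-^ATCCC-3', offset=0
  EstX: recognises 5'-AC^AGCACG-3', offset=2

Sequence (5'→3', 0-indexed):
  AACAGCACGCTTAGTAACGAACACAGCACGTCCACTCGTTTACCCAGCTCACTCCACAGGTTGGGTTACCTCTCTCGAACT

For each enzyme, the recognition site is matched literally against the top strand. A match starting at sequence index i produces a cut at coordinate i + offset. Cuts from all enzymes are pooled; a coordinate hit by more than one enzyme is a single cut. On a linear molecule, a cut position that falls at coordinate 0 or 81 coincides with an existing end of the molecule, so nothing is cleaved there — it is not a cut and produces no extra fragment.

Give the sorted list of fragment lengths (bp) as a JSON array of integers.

Scan for sites:
  NpsII ACAGGTTG/8: at [55] ⇒ [63]
  OquIX (GTTGC, off=3): no sites
  RvuVI TTAC/3: at [39, 65] ⇒ [42, 68]
  YnoX (ATCCC, off=0): no sites
  EstX ACAGCACG/2: at [1, 22] ⇒ [3, 24]

Pooled cuts: [3, 24, 42, 63, 68]

Fragment lengths:
  [0,3): 3 bp
  [3,24): 21 bp
  [24,42): 18 bp
  [42,63): 21 bp
  [63,68): 5 bp
  [68,81): 13 bp

[3,5,13,18,21,21]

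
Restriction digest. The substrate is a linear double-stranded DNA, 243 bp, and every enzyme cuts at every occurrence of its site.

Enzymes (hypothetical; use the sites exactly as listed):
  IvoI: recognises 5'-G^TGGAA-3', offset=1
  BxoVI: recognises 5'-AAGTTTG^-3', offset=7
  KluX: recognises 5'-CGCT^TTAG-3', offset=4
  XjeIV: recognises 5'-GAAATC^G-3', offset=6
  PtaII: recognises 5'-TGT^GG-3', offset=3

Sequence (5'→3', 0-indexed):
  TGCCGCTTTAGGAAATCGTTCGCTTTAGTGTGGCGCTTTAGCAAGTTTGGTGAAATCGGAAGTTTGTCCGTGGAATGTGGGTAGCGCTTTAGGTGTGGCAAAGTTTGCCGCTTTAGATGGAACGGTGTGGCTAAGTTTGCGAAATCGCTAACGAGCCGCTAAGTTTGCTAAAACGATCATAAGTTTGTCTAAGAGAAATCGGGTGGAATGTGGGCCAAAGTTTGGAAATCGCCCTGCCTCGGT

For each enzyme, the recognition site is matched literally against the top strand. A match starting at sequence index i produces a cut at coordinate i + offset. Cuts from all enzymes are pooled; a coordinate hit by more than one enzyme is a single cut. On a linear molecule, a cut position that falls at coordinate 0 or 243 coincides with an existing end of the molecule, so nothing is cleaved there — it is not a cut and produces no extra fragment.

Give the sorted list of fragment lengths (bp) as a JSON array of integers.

[3,4,5,6,6,7,7,7,7,8,8,8,8,9,10,10,11,11,12,13,13,13,16,20,21]

Scan for sites:
  IvoI GTGGAA/1: at [69, 202] ⇒ [70, 203]
  BxoVI AAGTTTG/7: at [42, 59, 100, 132, 160, 180, 217] ⇒ [49, 66, 107, 139, 167, 187, 224]
  KluX CGCTTTAG/4: at [3, 20, 33, 84, 108] ⇒ [7, 24, 37, 88, 112]
  XjeIV GAAATCG/6: at [11, 51, 140, 194, 224] ⇒ [17, 57, 146, 200, 230]
  PtaII TGTGG/3: at [28, 75, 93, 125, 208] ⇒ [31, 78, 96, 128, 211]

All cut coordinates (distinct, sorted): [7, 17, 24, 31, 37, 49, 57, 66, 70, 78, 88, 96, 107, 112, 128, 139, 146, 167, 187, 200, 203, 211, 224, 230]

Fragment lengths:
  [0,7): 7 bp
  [7,17): 10 bp
  [17,24): 7 bp
  [24,31): 7 bp
  [31,37): 6 bp
  [37,49): 12 bp
  [49,57): 8 bp
  [57,66): 9 bp
  [66,70): 4 bp
  [70,78): 8 bp
  [78,88): 10 bp
  [88,96): 8 bp
  [96,107): 11 bp
  [107,112): 5 bp
  [112,128): 16 bp
  [128,139): 11 bp
  [139,146): 7 bp
  [146,167): 21 bp
  [167,187): 20 bp
  [187,200): 13 bp
  [200,203): 3 bp
  [203,211): 8 bp
  [211,224): 13 bp
  [224,230): 6 bp
  [230,243): 13 bp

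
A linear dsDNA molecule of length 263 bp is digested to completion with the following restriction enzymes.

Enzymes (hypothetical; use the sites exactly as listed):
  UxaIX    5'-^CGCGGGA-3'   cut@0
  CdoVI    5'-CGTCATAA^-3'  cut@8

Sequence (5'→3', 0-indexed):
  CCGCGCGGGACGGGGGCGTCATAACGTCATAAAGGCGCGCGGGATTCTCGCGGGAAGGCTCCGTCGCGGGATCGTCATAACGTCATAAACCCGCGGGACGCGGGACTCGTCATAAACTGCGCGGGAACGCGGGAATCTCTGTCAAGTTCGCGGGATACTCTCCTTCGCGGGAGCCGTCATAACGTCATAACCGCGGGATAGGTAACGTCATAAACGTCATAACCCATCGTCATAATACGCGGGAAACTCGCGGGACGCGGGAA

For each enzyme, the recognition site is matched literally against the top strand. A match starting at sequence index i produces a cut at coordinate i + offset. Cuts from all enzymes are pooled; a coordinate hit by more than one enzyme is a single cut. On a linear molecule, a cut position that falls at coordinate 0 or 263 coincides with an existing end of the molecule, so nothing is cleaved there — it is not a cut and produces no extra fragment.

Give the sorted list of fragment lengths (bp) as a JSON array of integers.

Per-enzyme occurrences:
  UxaIX CGCGGGA/0: at [3, 37, 48, 64, 91, 98, 119, 127, 148, 165, 191, 237, 248, 255] ⇒ [3, 37, 48, 64, 91, 98, 119, 127, 148, 165, 191, 237, 248, 255]
  CdoVI CGTCATAA/8: at [16, 24, 72, 80, 107, 174, 182, 205, 214, 227] ⇒ [24, 32, 80, 88, 115, 182, 190, 213, 222, 235]

Pooled cuts: [3, 24, 32, 37, 48, 64, 80, 88, 91, 98, 115, 119, 127, 148, 165, 182, 190, 191, 213, 222, 235, 237, 248, 255]

Fragments:
  [0,3): 3 bp
  [3,24): 21 bp
  [24,32): 8 bp
  [32,37): 5 bp
  [37,48): 11 bp
  [48,64): 16 bp
  [64,80): 16 bp
  [80,88): 8 bp
  [88,91): 3 bp
  [91,98): 7 bp
  [98,115): 17 bp
  [115,119): 4 bp
  [119,127): 8 bp
  [127,148): 21 bp
  [148,165): 17 bp
  [165,182): 17 bp
  [182,190): 8 bp
  [190,191): 1 bp
  [191,213): 22 bp
  [213,222): 9 bp
  [222,235): 13 bp
  [235,237): 2 bp
  [237,248): 11 bp
  [248,255): 7 bp
  [255,263): 8 bp

[1,2,3,3,4,5,7,7,8,8,8,8,8,9,11,11,13,16,16,17,17,17,21,21,22]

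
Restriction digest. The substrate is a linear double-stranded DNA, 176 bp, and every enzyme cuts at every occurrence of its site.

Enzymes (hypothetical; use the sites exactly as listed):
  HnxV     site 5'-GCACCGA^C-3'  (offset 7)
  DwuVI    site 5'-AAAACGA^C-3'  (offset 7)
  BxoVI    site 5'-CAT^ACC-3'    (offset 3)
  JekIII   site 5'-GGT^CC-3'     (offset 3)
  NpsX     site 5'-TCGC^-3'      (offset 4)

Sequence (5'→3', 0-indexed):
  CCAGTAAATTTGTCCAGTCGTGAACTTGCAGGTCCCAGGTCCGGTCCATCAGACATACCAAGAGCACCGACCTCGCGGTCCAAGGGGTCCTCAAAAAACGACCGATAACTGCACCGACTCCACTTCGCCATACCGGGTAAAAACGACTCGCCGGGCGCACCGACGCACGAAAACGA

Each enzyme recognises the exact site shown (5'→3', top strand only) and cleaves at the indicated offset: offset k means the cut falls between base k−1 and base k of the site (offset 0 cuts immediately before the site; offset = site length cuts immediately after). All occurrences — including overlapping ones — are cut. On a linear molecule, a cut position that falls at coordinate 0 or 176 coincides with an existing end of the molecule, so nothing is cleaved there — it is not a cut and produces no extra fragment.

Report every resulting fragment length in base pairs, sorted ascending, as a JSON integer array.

[3,3,5,5,6,7,9,11,11,12,13,13,14,15,16,33]

Scan for sites:
  HnxV (GCACCGAC, off=7): starts [63, 110, 156] → cuts [70, 117, 163]
  DwuVI (AAAACGAC, off=7): starts [94, 139] → cuts [101, 146]
  BxoVI (CATACC, off=3): starts [53, 128] → cuts [56, 131]
  JekIII (GGTCC, off=3): starts [30, 37, 42, 76, 85] → cuts [33, 40, 45, 79, 88]
  NpsX (TCGC, off=4): starts [72, 124, 147] → cuts [76, 128, 151]

Pooled cuts: [33, 40, 45, 56, 70, 76, 79, 88, 101, 117, 128, 131, 146, 151, 163]

Fragment lengths:
  [0,33): 33 bp
  [33,40): 7 bp
  [40,45): 5 bp
  [45,56): 11 bp
  [56,70): 14 bp
  [70,76): 6 bp
  [76,79): 3 bp
  [79,88): 9 bp
  [88,101): 13 bp
  [101,117): 16 bp
  [117,128): 11 bp
  [128,131): 3 bp
  [131,146): 15 bp
  [146,151): 5 bp
  [151,163): 12 bp
  [163,176): 13 bp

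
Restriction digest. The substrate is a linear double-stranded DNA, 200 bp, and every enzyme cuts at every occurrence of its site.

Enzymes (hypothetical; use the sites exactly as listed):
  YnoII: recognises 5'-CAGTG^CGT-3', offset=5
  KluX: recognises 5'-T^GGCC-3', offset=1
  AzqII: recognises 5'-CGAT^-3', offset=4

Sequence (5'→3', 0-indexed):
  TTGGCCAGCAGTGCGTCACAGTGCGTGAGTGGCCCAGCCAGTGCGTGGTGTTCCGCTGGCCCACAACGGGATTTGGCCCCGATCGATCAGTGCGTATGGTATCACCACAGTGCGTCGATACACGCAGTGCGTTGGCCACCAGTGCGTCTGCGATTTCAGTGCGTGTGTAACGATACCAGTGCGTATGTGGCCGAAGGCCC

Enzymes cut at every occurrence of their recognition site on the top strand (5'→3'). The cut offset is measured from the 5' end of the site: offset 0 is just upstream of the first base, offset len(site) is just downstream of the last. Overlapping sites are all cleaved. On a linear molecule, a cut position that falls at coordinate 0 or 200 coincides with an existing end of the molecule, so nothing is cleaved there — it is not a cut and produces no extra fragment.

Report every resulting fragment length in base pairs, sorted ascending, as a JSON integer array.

Scan for sites:
  YnoII CAGTGCGT/5: at [8, 18, 38, 87, 107, 124, 139, 156, 176] ⇒ [13, 23, 43, 92, 112, 129, 144, 161, 181]
  KluX TGGCC/1: at [1, 29, 56, 73, 132, 187] ⇒ [2, 30, 57, 74, 133, 188]
  AzqII CGAT/4: at [79, 83, 115, 150, 170] ⇒ [83, 87, 119, 154, 174]

All cut coordinates (distinct, sorted): [2, 13, 23, 30, 43, 57, 74, 83, 87, 92, 112, 119, 129, 133, 144, 154, 161, 174, 181, 188]

Fragments:
  [0,2): 2 bp
  [2,13): 11 bp
  [13,23): 10 bp
  [23,30): 7 bp
  [30,43): 13 bp
  [43,57): 14 bp
  [57,74): 17 bp
  [74,83): 9 bp
  [83,87): 4 bp
  [87,92): 5 bp
  [92,112): 20 bp
  [112,119): 7 bp
  [119,129): 10 bp
  [129,133): 4 bp
  [133,144): 11 bp
  [144,154): 10 bp
  [154,161): 7 bp
  [161,174): 13 bp
  [174,181): 7 bp
  [181,188): 7 bp
  [188,200): 12 bp

[2,4,4,5,7,7,7,7,7,9,10,10,10,11,11,12,13,13,14,17,20]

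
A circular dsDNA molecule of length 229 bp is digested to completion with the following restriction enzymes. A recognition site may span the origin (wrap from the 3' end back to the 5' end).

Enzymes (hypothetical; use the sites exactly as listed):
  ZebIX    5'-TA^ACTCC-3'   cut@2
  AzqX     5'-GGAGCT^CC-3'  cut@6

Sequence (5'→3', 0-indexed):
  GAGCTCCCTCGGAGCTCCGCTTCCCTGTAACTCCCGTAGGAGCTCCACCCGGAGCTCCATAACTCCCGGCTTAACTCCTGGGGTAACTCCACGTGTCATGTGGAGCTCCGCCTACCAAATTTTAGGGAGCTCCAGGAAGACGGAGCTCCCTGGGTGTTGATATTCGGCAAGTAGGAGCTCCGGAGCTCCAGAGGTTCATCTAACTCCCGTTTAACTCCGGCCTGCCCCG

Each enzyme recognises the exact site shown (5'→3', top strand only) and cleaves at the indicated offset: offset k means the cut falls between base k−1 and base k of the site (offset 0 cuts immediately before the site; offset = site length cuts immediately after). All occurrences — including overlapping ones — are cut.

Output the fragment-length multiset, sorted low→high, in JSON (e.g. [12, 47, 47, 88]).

[5,8,11,11,12,12,12,13,15,15,16,21,22,24,32]

Scan for sites:
  ZebIX (TAACTCC, off=2): starts [27, 59, 71, 83, 200, 211] → cuts [29, 61, 73, 85, 202, 213]
  AzqX (GGAGCTCC, off=6): starts [10, 38, 50, 101, 125, 141, 173, 181, 228] → cuts [5, 16, 44, 56, 107, 131, 147, 179, 187]

Pooled cuts: [5, 16, 29, 44, 56, 61, 73, 85, 107, 131, 147, 179, 187, 202, 213]

Fragment lengths:
  5→16: 11 bp
  16→29: 13 bp
  29→44: 15 bp
  44→56: 12 bp
  56→61: 5 bp
  61→73: 12 bp
  73→85: 12 bp
  85→107: 22 bp
  107→131: 24 bp
  131→147: 16 bp
  147→179: 32 bp
  179→187: 8 bp
  187→202: 15 bp
  202→213: 11 bp
  213→5 (wrap): 229-213+5 = 21 bp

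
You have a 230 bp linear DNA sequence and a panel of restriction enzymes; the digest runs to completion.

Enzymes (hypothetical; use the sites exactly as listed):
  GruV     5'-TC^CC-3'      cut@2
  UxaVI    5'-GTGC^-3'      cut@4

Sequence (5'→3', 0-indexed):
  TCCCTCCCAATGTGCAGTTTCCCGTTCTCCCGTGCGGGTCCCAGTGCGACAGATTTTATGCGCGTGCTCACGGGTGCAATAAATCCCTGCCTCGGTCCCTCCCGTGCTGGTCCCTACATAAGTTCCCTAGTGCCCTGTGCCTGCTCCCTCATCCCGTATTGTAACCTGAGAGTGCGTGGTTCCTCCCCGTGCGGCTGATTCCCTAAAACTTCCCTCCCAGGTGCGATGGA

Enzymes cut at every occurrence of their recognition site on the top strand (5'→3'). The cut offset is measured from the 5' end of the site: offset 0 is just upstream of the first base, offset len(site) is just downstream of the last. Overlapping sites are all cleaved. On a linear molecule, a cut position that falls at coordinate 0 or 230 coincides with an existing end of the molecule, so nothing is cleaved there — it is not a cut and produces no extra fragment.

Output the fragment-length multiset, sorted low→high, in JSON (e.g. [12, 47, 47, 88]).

[2,4,4,4,5,5,6,6,6,6,6,7,7,7,7,8,8,8,8,9,9,10,10,11,12,13,20,22]

Site scan:
  GruV (TCCC, off=2): starts [0, 4, 19, 27, 38, 83, 95, 99, 110, 123, 144, 151, 183, 199, 210, 214] → cuts [2, 6, 21, 29, 40, 85, 97, 101, 112, 125, 146, 153, 185, 201, 212, 216]
  UxaVI (GTGC, off=4): starts [11, 31, 43, 63, 73, 103, 129, 136, 171, 188, 220] → cuts [15, 35, 47, 67, 77, 107, 133, 140, 175, 192, 224]

All cut coordinates (distinct, sorted): [2, 6, 15, 21, 29, 35, 40, 47, 67, 77, 85, 97, 101, 107, 112, 125, 133, 140, 146, 153, 175, 185, 192, 201, 212, 216, 224]

Fragments:
  [0,2): 2 bp
  [2,6): 4 bp
  [6,15): 9 bp
  [15,21): 6 bp
  [21,29): 8 bp
  [29,35): 6 bp
  [35,40): 5 bp
  [40,47): 7 bp
  [47,67): 20 bp
  [67,77): 10 bp
  [77,85): 8 bp
  [85,97): 12 bp
  [97,101): 4 bp
  [101,107): 6 bp
  [107,112): 5 bp
  [112,125): 13 bp
  [125,133): 8 bp
  [133,140): 7 bp
  [140,146): 6 bp
  [146,153): 7 bp
  [153,175): 22 bp
  [175,185): 10 bp
  [185,192): 7 bp
  [192,201): 9 bp
  [201,212): 11 bp
  [212,216): 4 bp
  [216,224): 8 bp
  [224,230): 6 bp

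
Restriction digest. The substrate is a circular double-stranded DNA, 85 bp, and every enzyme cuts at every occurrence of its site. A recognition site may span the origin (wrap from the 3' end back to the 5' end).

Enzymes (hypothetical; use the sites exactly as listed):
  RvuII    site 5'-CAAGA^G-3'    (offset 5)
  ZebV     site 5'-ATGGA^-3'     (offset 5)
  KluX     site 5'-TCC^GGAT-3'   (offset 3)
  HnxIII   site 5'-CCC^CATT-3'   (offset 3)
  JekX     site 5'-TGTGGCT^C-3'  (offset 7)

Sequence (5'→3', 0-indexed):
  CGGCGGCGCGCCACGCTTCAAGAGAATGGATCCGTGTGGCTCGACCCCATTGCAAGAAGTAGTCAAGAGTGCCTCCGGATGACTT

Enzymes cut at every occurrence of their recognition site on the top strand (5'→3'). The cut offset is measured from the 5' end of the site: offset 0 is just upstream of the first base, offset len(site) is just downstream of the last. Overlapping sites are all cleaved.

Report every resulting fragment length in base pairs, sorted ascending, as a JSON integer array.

[6,7,8,11,21,32]

Scan for sites:
  RvuII (CAAGAG, off=5): starts [18, 63] → cuts [23, 68]
  ZebV (ATGGA, off=5): starts [25] → cuts [30]
  KluX (TCCGGAT, off=3): starts [73] → cuts [76]
  HnxIII (CCCCATT, off=3): starts [44] → cuts [47]
  JekX (TGTGGCTC, off=7): starts [34] → cuts [41]

All cut coordinates (distinct, sorted): [23, 30, 41, 47, 68, 76]

Fragment lengths:
  23→30: 7 bp
  30→41: 11 bp
  41→47: 6 bp
  47→68: 21 bp
  68→76: 8 bp
  76→23 (wrap): 85-76+23 = 32 bp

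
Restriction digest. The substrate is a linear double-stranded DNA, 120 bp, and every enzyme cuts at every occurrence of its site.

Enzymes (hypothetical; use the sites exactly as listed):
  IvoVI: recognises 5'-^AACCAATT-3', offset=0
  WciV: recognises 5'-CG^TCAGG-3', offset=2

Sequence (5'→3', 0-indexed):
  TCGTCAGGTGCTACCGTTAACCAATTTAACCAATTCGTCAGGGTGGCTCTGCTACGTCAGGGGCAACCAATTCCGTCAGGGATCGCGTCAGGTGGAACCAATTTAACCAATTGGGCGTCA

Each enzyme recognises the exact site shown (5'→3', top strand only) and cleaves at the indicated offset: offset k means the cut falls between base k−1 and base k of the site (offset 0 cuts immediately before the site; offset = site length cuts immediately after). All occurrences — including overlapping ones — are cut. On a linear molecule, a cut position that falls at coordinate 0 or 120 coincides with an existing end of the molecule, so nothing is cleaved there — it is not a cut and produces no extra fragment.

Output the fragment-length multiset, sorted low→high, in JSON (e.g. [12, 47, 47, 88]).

Site scan:
  IvoVI AACCAATT/0: at [18, 27, 64, 95, 104] ⇒ [18, 27, 64, 95, 104]
  WciV CGTCAGG/2: at [1, 35, 54, 73, 85] ⇒ [3, 37, 56, 75, 87]

Pooled cuts: [3, 18, 27, 37, 56, 64, 75, 87, 95, 104]

Fragments:
  [0,3): 3 bp
  [3,18): 15 bp
  [18,27): 9 bp
  [27,37): 10 bp
  [37,56): 19 bp
  [56,64): 8 bp
  [64,75): 11 bp
  [75,87): 12 bp
  [87,95): 8 bp
  [95,104): 9 bp
  [104,120): 16 bp

[3,8,8,9,9,10,11,12,15,16,19]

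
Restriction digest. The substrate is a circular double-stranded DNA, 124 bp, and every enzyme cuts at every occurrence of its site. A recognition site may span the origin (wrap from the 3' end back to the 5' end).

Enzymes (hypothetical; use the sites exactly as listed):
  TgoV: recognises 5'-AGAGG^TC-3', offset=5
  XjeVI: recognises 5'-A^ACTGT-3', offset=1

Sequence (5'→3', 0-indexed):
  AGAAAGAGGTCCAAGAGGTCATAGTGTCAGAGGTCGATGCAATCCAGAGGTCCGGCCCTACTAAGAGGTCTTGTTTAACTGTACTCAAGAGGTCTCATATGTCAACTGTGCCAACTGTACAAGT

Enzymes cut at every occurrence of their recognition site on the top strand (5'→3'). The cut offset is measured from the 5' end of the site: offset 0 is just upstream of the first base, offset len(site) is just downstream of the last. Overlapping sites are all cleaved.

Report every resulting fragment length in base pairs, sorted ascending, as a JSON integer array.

Site scan:
  TgoV AGAGGTC/5: at [4, 13, 28, 45, 63, 87] ⇒ [9, 18, 33, 50, 68, 92]
  XjeVI AACTGT/1: at [76, 103, 112] ⇒ [77, 104, 113]

All cut coordinates (distinct, sorted): [9, 18, 33, 50, 68, 77, 92, 104, 113]

Fragment lengths:
  9→18: 9 bp
  18→33: 15 bp
  33→50: 17 bp
  50→68: 18 bp
  68→77: 9 bp
  77→92: 15 bp
  92→104: 12 bp
  104→113: 9 bp
  113→9 (wrap): 124-113+9 = 20 bp

[9,9,9,12,15,15,17,18,20]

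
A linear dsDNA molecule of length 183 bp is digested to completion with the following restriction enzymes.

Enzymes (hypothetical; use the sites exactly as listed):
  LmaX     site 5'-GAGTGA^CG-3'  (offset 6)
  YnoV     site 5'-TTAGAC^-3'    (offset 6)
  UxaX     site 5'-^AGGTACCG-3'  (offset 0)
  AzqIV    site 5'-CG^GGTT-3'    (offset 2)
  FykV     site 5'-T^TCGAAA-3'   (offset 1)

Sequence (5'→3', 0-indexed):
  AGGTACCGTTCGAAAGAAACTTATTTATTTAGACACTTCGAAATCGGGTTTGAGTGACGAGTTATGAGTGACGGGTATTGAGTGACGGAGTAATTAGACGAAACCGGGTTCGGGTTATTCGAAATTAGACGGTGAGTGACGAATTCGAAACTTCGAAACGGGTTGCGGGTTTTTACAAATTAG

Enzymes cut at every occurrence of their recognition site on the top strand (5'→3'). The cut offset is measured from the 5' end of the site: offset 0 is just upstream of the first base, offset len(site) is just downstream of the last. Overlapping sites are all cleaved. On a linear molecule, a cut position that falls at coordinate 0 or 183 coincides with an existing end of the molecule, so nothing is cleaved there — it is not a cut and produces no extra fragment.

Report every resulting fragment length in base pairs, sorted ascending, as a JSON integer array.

[3,5,6,6,7,7,8,8,9,9,9,11,12,14,14,14,16,25]

Per-enzyme occurrences:
  LmaX (GAGTGACG, off=6): starts [51, 65, 79, 133] → cuts [57, 71, 85, 139]
  YnoV (TTAGAC, off=6): starts [28, 93, 124] → cuts [34, 99, 130]
  UxaX (AGGTACCG, off=0): starts [0] → cuts [] (position 0 is a terminus of the linear molecule — no cut)
  AzqIV (CGGGTT, off=2): starts [44, 104, 110, 158, 165] → cuts [46, 106, 112, 160, 167]
  FykV (TTCGAAA, off=1): starts [8, 36, 117, 143, 151] → cuts [9, 37, 118, 144, 152]

Pooled cuts: [9, 34, 37, 46, 57, 71, 85, 99, 106, 112, 118, 130, 139, 144, 152, 160, 167]

Fragment lengths:
  [0,9): 9 bp
  [9,34): 25 bp
  [34,37): 3 bp
  [37,46): 9 bp
  [46,57): 11 bp
  [57,71): 14 bp
  [71,85): 14 bp
  [85,99): 14 bp
  [99,106): 7 bp
  [106,112): 6 bp
  [112,118): 6 bp
  [118,130): 12 bp
  [130,139): 9 bp
  [139,144): 5 bp
  [144,152): 8 bp
  [152,160): 8 bp
  [160,167): 7 bp
  [167,183): 16 bp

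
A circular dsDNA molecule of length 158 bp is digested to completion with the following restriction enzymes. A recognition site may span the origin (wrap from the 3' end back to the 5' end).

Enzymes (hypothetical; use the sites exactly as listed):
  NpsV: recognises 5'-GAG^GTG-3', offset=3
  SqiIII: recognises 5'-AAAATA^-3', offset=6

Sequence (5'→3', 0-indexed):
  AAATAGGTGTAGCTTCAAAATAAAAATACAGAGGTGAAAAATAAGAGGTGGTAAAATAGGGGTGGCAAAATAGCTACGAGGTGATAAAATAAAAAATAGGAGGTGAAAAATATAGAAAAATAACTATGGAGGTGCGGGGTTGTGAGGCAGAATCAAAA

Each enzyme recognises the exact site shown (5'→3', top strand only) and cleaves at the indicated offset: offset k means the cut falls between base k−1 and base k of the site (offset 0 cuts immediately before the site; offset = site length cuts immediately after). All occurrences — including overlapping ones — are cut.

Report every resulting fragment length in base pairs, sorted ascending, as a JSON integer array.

Site scan:
  NpsV (GAGGTG, off=3): starts [30, 44, 77, 99, 128] → cuts [33, 47, 80, 102, 131]
  SqiIII (AAAATA, off=6): starts [16, 22, 37, 52, 66, 85, 92, 106, 116, 157] → cuts [5, 22, 28, 43, 58, 72, 91, 98, 112, 122]

All cut coordinates (distinct, sorted): [5, 22, 28, 33, 43, 47, 58, 72, 80, 91, 98, 102, 112, 122, 131]

Fragment lengths:
  5→22: 17 bp
  22→28: 6 bp
  28→33: 5 bp
  33→43: 10 bp
  43→47: 4 bp
  47→58: 11 bp
  58→72: 14 bp
  72→80: 8 bp
  80→91: 11 bp
  91→98: 7 bp
  98→102: 4 bp
  102→112: 10 bp
  112→122: 10 bp
  122→131: 9 bp
  131→5 (wrap): 158-131+5 = 32 bp

[4,4,5,6,7,8,9,10,10,10,11,11,14,17,32]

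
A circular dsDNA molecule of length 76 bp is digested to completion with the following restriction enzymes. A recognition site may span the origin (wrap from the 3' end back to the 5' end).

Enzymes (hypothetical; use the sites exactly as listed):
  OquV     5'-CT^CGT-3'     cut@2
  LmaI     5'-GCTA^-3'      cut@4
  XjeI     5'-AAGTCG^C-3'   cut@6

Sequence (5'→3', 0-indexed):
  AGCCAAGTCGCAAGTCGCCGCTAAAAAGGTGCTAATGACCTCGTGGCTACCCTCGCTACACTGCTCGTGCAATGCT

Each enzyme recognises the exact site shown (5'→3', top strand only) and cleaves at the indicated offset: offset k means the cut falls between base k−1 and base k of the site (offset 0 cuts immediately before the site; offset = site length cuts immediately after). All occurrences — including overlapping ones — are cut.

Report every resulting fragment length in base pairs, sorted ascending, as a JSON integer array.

Scan for sites:
  OquV CTCGT/2: at [39, 63] ⇒ [41, 65]
  LmaI GCTA/4: at [19, 30, 45, 54, 73] ⇒ [1, 23, 34, 49, 58]
  XjeI AAGTCGC/6: at [4, 11] ⇒ [10, 17]

All cut coordinates (distinct, sorted): [1, 10, 17, 23, 34, 41, 49, 58, 65]

Fragment lengths:
  1→10: 9 bp
  10→17: 7 bp
  17→23: 6 bp
  23→34: 11 bp
  34→41: 7 bp
  41→49: 8 bp
  49→58: 9 bp
  58→65: 7 bp
  65→1 (wrap): 76-65+1 = 12 bp

[6,7,7,7,8,9,9,11,12]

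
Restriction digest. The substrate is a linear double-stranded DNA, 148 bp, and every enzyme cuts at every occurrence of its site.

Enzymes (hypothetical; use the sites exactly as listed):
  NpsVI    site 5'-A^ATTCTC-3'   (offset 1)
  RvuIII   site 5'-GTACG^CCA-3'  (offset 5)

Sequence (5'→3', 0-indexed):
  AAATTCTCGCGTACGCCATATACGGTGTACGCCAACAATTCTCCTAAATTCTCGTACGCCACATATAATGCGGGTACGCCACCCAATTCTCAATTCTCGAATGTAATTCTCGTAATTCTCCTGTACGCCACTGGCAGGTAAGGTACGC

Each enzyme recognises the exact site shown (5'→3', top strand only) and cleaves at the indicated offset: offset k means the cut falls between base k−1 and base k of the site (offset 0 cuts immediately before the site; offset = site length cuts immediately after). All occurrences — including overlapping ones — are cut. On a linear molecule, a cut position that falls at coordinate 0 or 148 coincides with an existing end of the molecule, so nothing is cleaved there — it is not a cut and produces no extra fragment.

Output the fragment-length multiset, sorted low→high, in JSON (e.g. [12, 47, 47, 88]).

Scan for sites:
  NpsVI AATTCTC/1: at [1, 36, 46, 84, 91, 104, 113] ⇒ [2, 37, 47, 85, 92, 105, 114]
  RvuIII GTACGCCA/5: at [10, 26, 53, 73, 122] ⇒ [15, 31, 58, 78, 127]

All cut coordinates (distinct, sorted): [2, 15, 31, 37, 47, 58, 78, 85, 92, 105, 114, 127]

Fragments:
  [0,2): 2 bp
  [2,15): 13 bp
  [15,31): 16 bp
  [31,37): 6 bp
  [37,47): 10 bp
  [47,58): 11 bp
  [58,78): 20 bp
  [78,85): 7 bp
  [85,92): 7 bp
  [92,105): 13 bp
  [105,114): 9 bp
  [114,127): 13 bp
  [127,148): 21 bp

[2,6,7,7,9,10,11,13,13,13,16,20,21]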